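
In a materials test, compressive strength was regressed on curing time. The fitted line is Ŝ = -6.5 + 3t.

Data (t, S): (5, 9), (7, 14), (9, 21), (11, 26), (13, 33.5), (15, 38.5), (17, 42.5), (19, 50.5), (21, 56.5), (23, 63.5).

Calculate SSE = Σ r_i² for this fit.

t=5: Ŝ = -6.5 + 3·5 = 8.5; r = 9 − 8.5 = 0.5
t=7: Ŝ = -6.5 + 3·7 = 14.5; r = 14 − 14.5 = -0.5
t=9: Ŝ = -6.5 + 3·9 = 20.5; r = 21 − 20.5 = 0.5
t=11: Ŝ = -6.5 + 3·11 = 26.5; r = 26 − 26.5 = -0.5
t=13: Ŝ = -6.5 + 3·13 = 32.5; r = 33.5 − 32.5 = 1
t=15: Ŝ = -6.5 + 3·15 = 38.5; r = 38.5 − 38.5 = 0
t=17: Ŝ = -6.5 + 3·17 = 44.5; r = 42.5 − 44.5 = -2
t=19: Ŝ = -6.5 + 3·19 = 50.5; r = 50.5 − 50.5 = 0
t=21: Ŝ = -6.5 + 3·21 = 56.5; r = 56.5 − 56.5 = 0
t=23: Ŝ = -6.5 + 3·23 = 62.5; r = 63.5 − 62.5 = 1
SSE = 0.25 + 0.25 + 0.25 + 0.25 + 1 + 0 + 4 + 0 + 0 + 1 = 7

SSE = 7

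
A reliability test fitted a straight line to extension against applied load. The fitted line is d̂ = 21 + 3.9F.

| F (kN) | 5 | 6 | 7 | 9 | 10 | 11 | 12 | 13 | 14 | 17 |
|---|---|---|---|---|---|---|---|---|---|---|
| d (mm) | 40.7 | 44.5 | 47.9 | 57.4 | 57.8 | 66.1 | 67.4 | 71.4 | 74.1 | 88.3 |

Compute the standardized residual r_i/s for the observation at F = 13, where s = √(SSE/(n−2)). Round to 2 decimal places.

F=5: d̂ = 21 + 3.9·5 = 40.5; r = 40.7 − 40.5 = 0.2
F=6: d̂ = 21 + 3.9·6 = 44.4; r = 44.5 − 44.4 = 0.1
F=7: d̂ = 21 + 3.9·7 = 48.3; r = 47.9 − 48.3 = -0.4
F=9: d̂ = 21 + 3.9·9 = 56.1; r = 57.4 − 56.1 = 1.3
F=10: d̂ = 21 + 3.9·10 = 60; r = 57.8 − 60 = -2.2
F=11: d̂ = 21 + 3.9·11 = 63.9; r = 66.1 − 63.9 = 2.2
F=12: d̂ = 21 + 3.9·12 = 67.8; r = 67.4 − 67.8 = -0.4
F=13: d̂ = 21 + 3.9·13 = 71.7; r = 71.4 − 71.7 = -0.3
F=14: d̂ = 21 + 3.9·14 = 75.6; r = 74.1 − 75.6 = -1.5
F=17: d̂ = 21 + 3.9·17 = 87.3; r = 88.3 − 87.3 = 1
SSE = 0.04 + 0.01 + 0.16 + 1.69 + 4.84 + 4.84 + 0.16 + 0.09 + 2.25 + 1 = 15.08
s = √(15.08/8) = 1.37295
r/s = -0.3 / 1.37295 = -0.22

-0.22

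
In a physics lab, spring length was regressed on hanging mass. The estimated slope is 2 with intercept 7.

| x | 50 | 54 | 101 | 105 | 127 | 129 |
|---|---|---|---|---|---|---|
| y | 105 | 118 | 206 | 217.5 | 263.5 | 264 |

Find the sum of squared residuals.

SSE = 29.5

x=50: ŷ = 7 + 2·50 = 107; e = 105 − 107 = -2
x=54: ŷ = 7 + 2·54 = 115; e = 118 − 115 = 3
x=101: ŷ = 7 + 2·101 = 209; e = 206 − 209 = -3
x=105: ŷ = 7 + 2·105 = 217; e = 217.5 − 217 = 0.5
x=127: ŷ = 7 + 2·127 = 261; e = 263.5 − 261 = 2.5
x=129: ŷ = 7 + 2·129 = 265; e = 264 − 265 = -1
SSE = 4 + 9 + 9 + 0.25 + 6.25 + 1 = 29.5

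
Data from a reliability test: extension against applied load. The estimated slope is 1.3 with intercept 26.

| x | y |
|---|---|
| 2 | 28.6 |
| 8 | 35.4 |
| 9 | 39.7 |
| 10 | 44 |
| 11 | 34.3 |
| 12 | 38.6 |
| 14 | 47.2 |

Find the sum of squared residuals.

SSE = 84

x=2: ŷ = 26 + 1.3·2 = 28.6; e = 28.6 − 28.6 = 0
x=8: ŷ = 26 + 1.3·8 = 36.4; e = 35.4 − 36.4 = -1
x=9: ŷ = 26 + 1.3·9 = 37.7; e = 39.7 − 37.7 = 2
x=10: ŷ = 26 + 1.3·10 = 39; e = 44 − 39 = 5
x=11: ŷ = 26 + 1.3·11 = 40.3; e = 34.3 − 40.3 = -6
x=12: ŷ = 26 + 1.3·12 = 41.6; e = 38.6 − 41.6 = -3
x=14: ŷ = 26 + 1.3·14 = 44.2; e = 47.2 − 44.2 = 3
SSE = 0 + 1 + 4 + 25 + 36 + 9 + 9 = 84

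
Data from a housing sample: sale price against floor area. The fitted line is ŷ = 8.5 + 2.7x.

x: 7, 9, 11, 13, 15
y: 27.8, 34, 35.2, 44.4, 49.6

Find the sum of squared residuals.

x=7: ŷ = 8.5 + 2.7·7 = 27.4; r = 27.8 − 27.4 = 0.4
x=9: ŷ = 8.5 + 2.7·9 = 32.8; r = 34 − 32.8 = 1.2
x=11: ŷ = 8.5 + 2.7·11 = 38.2; r = 35.2 − 38.2 = -3
x=13: ŷ = 8.5 + 2.7·13 = 43.6; r = 44.4 − 43.6 = 0.8
x=15: ŷ = 8.5 + 2.7·15 = 49; r = 49.6 − 49 = 0.6
SSE = 0.16 + 1.44 + 9 + 0.64 + 0.36 = 11.6

SSE = 11.6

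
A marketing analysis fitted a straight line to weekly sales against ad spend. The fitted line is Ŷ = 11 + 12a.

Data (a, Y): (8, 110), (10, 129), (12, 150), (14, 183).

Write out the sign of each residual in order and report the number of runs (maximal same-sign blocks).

3 runs

a=8: Ŷ = 11 + 12·8 = 107; r = 110 − 107 = 3
a=10: Ŷ = 11 + 12·10 = 131; r = 129 − 131 = -2
a=12: Ŷ = 11 + 12·12 = 155; r = 150 − 155 = -5
a=14: Ŷ = 11 + 12·14 = 179; r = 183 − 179 = 4
Signs: + − − +
Runs: +×1, −×2, +×1 → 3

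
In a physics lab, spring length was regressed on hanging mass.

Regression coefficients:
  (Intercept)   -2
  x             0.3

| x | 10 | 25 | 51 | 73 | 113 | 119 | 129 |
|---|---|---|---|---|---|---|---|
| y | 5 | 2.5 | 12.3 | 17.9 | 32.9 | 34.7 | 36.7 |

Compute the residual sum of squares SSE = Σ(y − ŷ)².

SSE = 32

x=10: ŷ = -2 + 0.3·10 = 1; r = 5 − 1 = 4
x=25: ŷ = -2 + 0.3·25 = 5.5; r = 2.5 − 5.5 = -3
x=51: ŷ = -2 + 0.3·51 = 13.3; r = 12.3 − 13.3 = -1
x=73: ŷ = -2 + 0.3·73 = 19.9; r = 17.9 − 19.9 = -2
x=113: ŷ = -2 + 0.3·113 = 31.9; r = 32.9 − 31.9 = 1
x=119: ŷ = -2 + 0.3·119 = 33.7; r = 34.7 − 33.7 = 1
x=129: ŷ = -2 + 0.3·129 = 36.7; r = 36.7 − 36.7 = 0
SSE = 16 + 9 + 1 + 4 + 1 + 1 + 0 = 32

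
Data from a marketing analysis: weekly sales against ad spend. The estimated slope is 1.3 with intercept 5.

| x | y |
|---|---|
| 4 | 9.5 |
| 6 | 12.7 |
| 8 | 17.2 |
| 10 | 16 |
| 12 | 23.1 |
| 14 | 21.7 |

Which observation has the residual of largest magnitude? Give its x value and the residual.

x=4: ŷ = 5 + 1.3·4 = 10.2; r = 9.5 − 10.2 = -0.7
x=6: ŷ = 5 + 1.3·6 = 12.8; r = 12.7 − 12.8 = -0.1
x=8: ŷ = 5 + 1.3·8 = 15.4; r = 17.2 − 15.4 = 1.8
x=10: ŷ = 5 + 1.3·10 = 18; r = 16 − 18 = -2
x=12: ŷ = 5 + 1.3·12 = 20.6; r = 23.1 − 20.6 = 2.5
x=14: ŷ = 5 + 1.3·14 = 23.2; r = 21.7 − 23.2 = -1.5
Largest |r| is 2.5 at x = 12, residual 2.5.

x = 12, r = 2.5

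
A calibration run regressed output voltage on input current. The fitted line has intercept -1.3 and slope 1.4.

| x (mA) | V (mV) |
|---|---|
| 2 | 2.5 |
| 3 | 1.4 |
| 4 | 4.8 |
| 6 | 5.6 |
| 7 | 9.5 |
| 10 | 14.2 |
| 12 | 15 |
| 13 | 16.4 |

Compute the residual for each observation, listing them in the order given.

x=2: ŷ = -1.3 + 1.4·2 = 1.5; e = 2.5 − 1.5 = 1
x=3: ŷ = -1.3 + 1.4·3 = 2.9; e = 1.4 − 2.9 = -1.5
x=4: ŷ = -1.3 + 1.4·4 = 4.3; e = 4.8 − 4.3 = 0.5
x=6: ŷ = -1.3 + 1.4·6 = 7.1; e = 5.6 − 7.1 = -1.5
x=7: ŷ = -1.3 + 1.4·7 = 8.5; e = 9.5 − 8.5 = 1
x=10: ŷ = -1.3 + 1.4·10 = 12.7; e = 14.2 − 12.7 = 1.5
x=12: ŷ = -1.3 + 1.4·12 = 15.5; e = 15 − 15.5 = -0.5
x=13: ŷ = -1.3 + 1.4·13 = 16.9; e = 16.4 − 16.9 = -0.5

1, -1.5, 0.5, -1.5, 1, 1.5, -0.5, -0.5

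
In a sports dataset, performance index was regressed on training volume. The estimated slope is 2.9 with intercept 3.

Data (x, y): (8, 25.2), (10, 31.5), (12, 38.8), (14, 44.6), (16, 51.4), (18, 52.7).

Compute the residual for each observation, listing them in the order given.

-1, -0.5, 1, 1, 2, -2.5

x=8: ŷ = 3 + 2.9·8 = 26.2; e = 25.2 − 26.2 = -1
x=10: ŷ = 3 + 2.9·10 = 32; e = 31.5 − 32 = -0.5
x=12: ŷ = 3 + 2.9·12 = 37.8; e = 38.8 − 37.8 = 1
x=14: ŷ = 3 + 2.9·14 = 43.6; e = 44.6 − 43.6 = 1
x=16: ŷ = 3 + 2.9·16 = 49.4; e = 51.4 − 49.4 = 2
x=18: ŷ = 3 + 2.9·18 = 55.2; e = 52.7 − 55.2 = -2.5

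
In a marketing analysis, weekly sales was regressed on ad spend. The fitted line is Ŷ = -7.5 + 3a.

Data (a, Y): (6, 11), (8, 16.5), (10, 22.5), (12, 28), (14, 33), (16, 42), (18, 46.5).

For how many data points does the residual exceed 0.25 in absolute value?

4

a=6: Ŷ = -7.5 + 3·6 = 10.5; r = 11 − 10.5 = 0.5
a=8: Ŷ = -7.5 + 3·8 = 16.5; r = 16.5 − 16.5 = 0
a=10: Ŷ = -7.5 + 3·10 = 22.5; r = 22.5 − 22.5 = 0
a=12: Ŷ = -7.5 + 3·12 = 28.5; r = 28 − 28.5 = -0.5
a=14: Ŷ = -7.5 + 3·14 = 34.5; r = 33 − 34.5 = -1.5
a=16: Ŷ = -7.5 + 3·16 = 40.5; r = 42 − 40.5 = 1.5
a=18: Ŷ = -7.5 + 3·18 = 46.5; r = 46.5 − 46.5 = 0
|r| > 0.25: a=6 (|r|=0.5), a=12 (|r|=0.5), a=14 (|r|=1.5), a=16 (|r|=1.5) → 4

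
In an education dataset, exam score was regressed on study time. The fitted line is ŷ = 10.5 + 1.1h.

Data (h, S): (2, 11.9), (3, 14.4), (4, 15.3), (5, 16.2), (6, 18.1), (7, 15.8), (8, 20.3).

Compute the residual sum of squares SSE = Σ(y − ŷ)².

h=2: ŷ = 10.5 + 1.1·2 = 12.7; r = 11.9 − 12.7 = -0.8
h=3: ŷ = 10.5 + 1.1·3 = 13.8; r = 14.4 − 13.8 = 0.6
h=4: ŷ = 10.5 + 1.1·4 = 14.9; r = 15.3 − 14.9 = 0.4
h=5: ŷ = 10.5 + 1.1·5 = 16; r = 16.2 − 16 = 0.2
h=6: ŷ = 10.5 + 1.1·6 = 17.1; r = 18.1 − 17.1 = 1
h=7: ŷ = 10.5 + 1.1·7 = 18.2; r = 15.8 − 18.2 = -2.4
h=8: ŷ = 10.5 + 1.1·8 = 19.3; r = 20.3 − 19.3 = 1
SSE = 0.64 + 0.36 + 0.16 + 0.04 + 1 + 5.76 + 1 = 8.96

SSE = 8.96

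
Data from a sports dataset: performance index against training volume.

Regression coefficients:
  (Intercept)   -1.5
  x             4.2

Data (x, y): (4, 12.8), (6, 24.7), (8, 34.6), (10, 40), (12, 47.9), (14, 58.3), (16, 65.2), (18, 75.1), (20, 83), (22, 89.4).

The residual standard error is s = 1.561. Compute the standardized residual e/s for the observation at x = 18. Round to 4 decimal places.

ŷ = -1.5 + 4.2·18 = 74.1
e = 75.1 − 74.1 = 1
e/s = 1 / 1.561 = 0.6406

0.6406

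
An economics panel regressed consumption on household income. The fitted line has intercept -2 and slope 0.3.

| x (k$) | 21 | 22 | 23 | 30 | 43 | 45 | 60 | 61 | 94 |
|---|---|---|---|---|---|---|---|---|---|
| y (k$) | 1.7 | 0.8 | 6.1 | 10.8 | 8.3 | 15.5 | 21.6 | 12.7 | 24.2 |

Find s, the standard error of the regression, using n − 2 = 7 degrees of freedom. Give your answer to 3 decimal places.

s = 3.931

x=21: ŷ = -2 + 0.3·21 = 4.3; r = 1.7 − 4.3 = -2.6
x=22: ŷ = -2 + 0.3·22 = 4.6; r = 0.8 − 4.6 = -3.8
x=23: ŷ = -2 + 0.3·23 = 4.9; r = 6.1 − 4.9 = 1.2
x=30: ŷ = -2 + 0.3·30 = 7; r = 10.8 − 7 = 3.8
x=43: ŷ = -2 + 0.3·43 = 10.9; r = 8.3 − 10.9 = -2.6
x=45: ŷ = -2 + 0.3·45 = 11.5; r = 15.5 − 11.5 = 4
x=60: ŷ = -2 + 0.3·60 = 16; r = 21.6 − 16 = 5.6
x=61: ŷ = -2 + 0.3·61 = 16.3; r = 12.7 − 16.3 = -3.6
x=94: ŷ = -2 + 0.3·94 = 26.2; r = 24.2 − 26.2 = -2
SSE = 6.76 + 14.44 + 1.44 + 14.44 + 6.76 + 16 + 31.36 + 12.96 + 4 = 108.16
s = √(108.16/7) = √15.4514 ≈ 3.931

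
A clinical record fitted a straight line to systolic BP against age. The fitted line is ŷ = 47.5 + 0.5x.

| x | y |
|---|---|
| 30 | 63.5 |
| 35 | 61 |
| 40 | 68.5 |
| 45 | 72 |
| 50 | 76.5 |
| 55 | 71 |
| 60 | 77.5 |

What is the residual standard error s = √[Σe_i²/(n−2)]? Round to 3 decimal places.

s = 3.286

x=30: ŷ = 47.5 + 0.5·30 = 62.5; e = 63.5 − 62.5 = 1
x=35: ŷ = 47.5 + 0.5·35 = 65; e = 61 − 65 = -4
x=40: ŷ = 47.5 + 0.5·40 = 67.5; e = 68.5 − 67.5 = 1
x=45: ŷ = 47.5 + 0.5·45 = 70; e = 72 − 70 = 2
x=50: ŷ = 47.5 + 0.5·50 = 72.5; e = 76.5 − 72.5 = 4
x=55: ŷ = 47.5 + 0.5·55 = 75; e = 71 − 75 = -4
x=60: ŷ = 47.5 + 0.5·60 = 77.5; e = 77.5 − 77.5 = 0
SSE = 1 + 16 + 1 + 4 + 16 + 16 + 0 = 54
s = √(54/5) = √10.8 ≈ 3.286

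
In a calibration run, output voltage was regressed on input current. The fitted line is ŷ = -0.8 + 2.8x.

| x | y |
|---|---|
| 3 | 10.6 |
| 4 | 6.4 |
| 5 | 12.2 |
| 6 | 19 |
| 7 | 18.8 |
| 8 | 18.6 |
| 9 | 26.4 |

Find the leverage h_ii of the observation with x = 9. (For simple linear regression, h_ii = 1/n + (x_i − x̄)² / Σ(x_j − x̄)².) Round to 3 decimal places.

h = 0.464

x̄ = (3 + 4 + 5 + 6 + 7 + 8 + 9)/7 = 6
Σ(x − x̄)² = 9 + 4 + 1 + 0 + 1 + 4 + 9 = 28
h = 1/7 + (3)²/28 = 0.142857 + 0.321429 = 0.464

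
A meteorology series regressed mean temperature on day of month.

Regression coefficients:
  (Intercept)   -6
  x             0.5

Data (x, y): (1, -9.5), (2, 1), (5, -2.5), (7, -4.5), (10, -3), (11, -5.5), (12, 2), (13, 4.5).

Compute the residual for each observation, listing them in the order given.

-4, 6, 1, -2, -2, -5, 2, 4

x=1: ŷ = -6 + 0.5·1 = -5.5; r = -9.5 − (-5.5) = -4
x=2: ŷ = -6 + 0.5·2 = -5; r = 1 − (-5) = 6
x=5: ŷ = -6 + 0.5·5 = -3.5; r = -2.5 − (-3.5) = 1
x=7: ŷ = -6 + 0.5·7 = -2.5; r = -4.5 − (-2.5) = -2
x=10: ŷ = -6 + 0.5·10 = -1; r = -3 − (-1) = -2
x=11: ŷ = -6 + 0.5·11 = -0.5; r = -5.5 − (-0.5) = -5
x=12: ŷ = -6 + 0.5·12 = 0; r = 2 − 0 = 2
x=13: ŷ = -6 + 0.5·13 = 0.5; r = 4.5 − 0.5 = 4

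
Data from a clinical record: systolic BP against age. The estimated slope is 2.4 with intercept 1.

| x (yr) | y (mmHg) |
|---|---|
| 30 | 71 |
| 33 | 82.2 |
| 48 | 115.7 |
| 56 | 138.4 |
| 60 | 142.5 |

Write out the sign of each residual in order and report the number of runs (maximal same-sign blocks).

x=30: ŷ = 1 + 2.4·30 = 73; r = 71 − 73 = -2
x=33: ŷ = 1 + 2.4·33 = 80.2; r = 82.2 − 80.2 = 2
x=48: ŷ = 1 + 2.4·48 = 116.2; r = 115.7 − 116.2 = -0.5
x=56: ŷ = 1 + 2.4·56 = 135.4; r = 138.4 − 135.4 = 3
x=60: ŷ = 1 + 2.4·60 = 145; r = 142.5 − 145 = -2.5
Signs: − + − + −
Runs: −×1, +×1, −×1, +×1, −×1 → 5

5 runs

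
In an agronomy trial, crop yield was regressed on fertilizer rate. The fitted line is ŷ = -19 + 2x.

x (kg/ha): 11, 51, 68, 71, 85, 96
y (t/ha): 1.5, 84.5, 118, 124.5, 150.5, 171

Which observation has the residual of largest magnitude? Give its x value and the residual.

x = 96, e = -2

x=11: ŷ = -19 + 2·11 = 3; e = 1.5 − 3 = -1.5
x=51: ŷ = -19 + 2·51 = 83; e = 84.5 − 83 = 1.5
x=68: ŷ = -19 + 2·68 = 117; e = 118 − 117 = 1
x=71: ŷ = -19 + 2·71 = 123; e = 124.5 − 123 = 1.5
x=85: ŷ = -19 + 2·85 = 151; e = 150.5 − 151 = -0.5
x=96: ŷ = -19 + 2·96 = 173; e = 171 − 173 = -2
Largest |e| is 2 at x = 96, residual -2.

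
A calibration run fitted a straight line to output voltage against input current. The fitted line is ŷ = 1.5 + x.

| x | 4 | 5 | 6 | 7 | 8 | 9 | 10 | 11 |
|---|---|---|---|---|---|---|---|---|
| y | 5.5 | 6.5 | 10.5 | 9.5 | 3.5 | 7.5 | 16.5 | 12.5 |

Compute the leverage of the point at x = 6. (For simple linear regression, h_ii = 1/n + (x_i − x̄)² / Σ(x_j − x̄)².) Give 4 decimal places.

h = 0.1786

x̄ = (4 + 5 + 6 + 7 + 8 + 9 + 10 + 11)/8 = 7.5
Σ(x − x̄)² = 12.25 + 6.25 + 2.25 + 0.25 + 0.25 + 2.25 + 6.25 + 12.25 = 42
h = 1/8 + (-1.5)²/42 = 0.125 + 0.0535714 = 0.1786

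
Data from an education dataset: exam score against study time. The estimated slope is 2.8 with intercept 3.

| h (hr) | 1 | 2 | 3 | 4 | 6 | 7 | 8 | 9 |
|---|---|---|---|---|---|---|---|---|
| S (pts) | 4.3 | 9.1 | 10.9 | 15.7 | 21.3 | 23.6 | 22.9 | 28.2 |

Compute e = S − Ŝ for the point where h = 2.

Ŝ = 3 + 2.8·2 = 8.6
e = 9.1 − 8.6 = 0.5

e = 0.5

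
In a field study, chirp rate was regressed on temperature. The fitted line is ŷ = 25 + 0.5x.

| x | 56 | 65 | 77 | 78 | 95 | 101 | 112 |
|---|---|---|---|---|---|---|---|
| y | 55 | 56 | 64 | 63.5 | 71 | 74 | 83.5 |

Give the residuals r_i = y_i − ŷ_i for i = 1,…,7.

2, -1.5, 0.5, -0.5, -1.5, -1.5, 2.5

x=56: ŷ = 25 + 0.5·56 = 53; r = 55 − 53 = 2
x=65: ŷ = 25 + 0.5·65 = 57.5; r = 56 − 57.5 = -1.5
x=77: ŷ = 25 + 0.5·77 = 63.5; r = 64 − 63.5 = 0.5
x=78: ŷ = 25 + 0.5·78 = 64; r = 63.5 − 64 = -0.5
x=95: ŷ = 25 + 0.5·95 = 72.5; r = 71 − 72.5 = -1.5
x=101: ŷ = 25 + 0.5·101 = 75.5; r = 74 − 75.5 = -1.5
x=112: ŷ = 25 + 0.5·112 = 81; r = 83.5 − 81 = 2.5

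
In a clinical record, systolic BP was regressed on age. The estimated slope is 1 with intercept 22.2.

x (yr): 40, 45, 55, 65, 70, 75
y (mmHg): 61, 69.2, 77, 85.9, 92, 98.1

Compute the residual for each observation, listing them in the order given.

x=40: ŷ = 22.2 + 40 = 62.2; r = 61 − 62.2 = -1.2
x=45: ŷ = 22.2 + 45 = 67.2; r = 69.2 − 67.2 = 2
x=55: ŷ = 22.2 + 55 = 77.2; r = 77 − 77.2 = -0.2
x=65: ŷ = 22.2 + 65 = 87.2; r = 85.9 − 87.2 = -1.3
x=70: ŷ = 22.2 + 70 = 92.2; r = 92 − 92.2 = -0.2
x=75: ŷ = 22.2 + 75 = 97.2; r = 98.1 − 97.2 = 0.9

-1.2, 2, -0.2, -1.3, -0.2, 0.9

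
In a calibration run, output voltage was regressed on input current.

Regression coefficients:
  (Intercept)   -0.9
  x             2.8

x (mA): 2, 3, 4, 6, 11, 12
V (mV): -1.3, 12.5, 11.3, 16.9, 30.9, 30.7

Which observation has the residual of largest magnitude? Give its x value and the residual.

x = 2, r = -6

x=2: ŷ = -0.9 + 2.8·2 = 4.7; r = -1.3 − 4.7 = -6
x=3: ŷ = -0.9 + 2.8·3 = 7.5; r = 12.5 − 7.5 = 5
x=4: ŷ = -0.9 + 2.8·4 = 10.3; r = 11.3 − 10.3 = 1
x=6: ŷ = -0.9 + 2.8·6 = 15.9; r = 16.9 − 15.9 = 1
x=11: ŷ = -0.9 + 2.8·11 = 29.9; r = 30.9 − 29.9 = 1
x=12: ŷ = -0.9 + 2.8·12 = 32.7; r = 30.7 − 32.7 = -2
Largest |r| is 6 at x = 2, residual -6.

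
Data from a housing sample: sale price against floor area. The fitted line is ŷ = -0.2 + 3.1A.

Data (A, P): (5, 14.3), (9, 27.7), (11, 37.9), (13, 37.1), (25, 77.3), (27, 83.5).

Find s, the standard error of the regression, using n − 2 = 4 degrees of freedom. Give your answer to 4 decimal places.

A=5: ŷ = -0.2 + 3.1·5 = 15.3; r = 14.3 − 15.3 = -1
A=9: ŷ = -0.2 + 3.1·9 = 27.7; r = 27.7 − 27.7 = 0
A=11: ŷ = -0.2 + 3.1·11 = 33.9; r = 37.9 − 33.9 = 4
A=13: ŷ = -0.2 + 3.1·13 = 40.1; r = 37.1 − 40.1 = -3
A=25: ŷ = -0.2 + 3.1·25 = 77.3; r = 77.3 − 77.3 = 0
A=27: ŷ = -0.2 + 3.1·27 = 83.5; r = 83.5 − 83.5 = 0
SSE = 1 + 0 + 16 + 9 + 0 + 0 = 26
s = √(26/4) = √6.5 ≈ 2.5495

s = 2.5495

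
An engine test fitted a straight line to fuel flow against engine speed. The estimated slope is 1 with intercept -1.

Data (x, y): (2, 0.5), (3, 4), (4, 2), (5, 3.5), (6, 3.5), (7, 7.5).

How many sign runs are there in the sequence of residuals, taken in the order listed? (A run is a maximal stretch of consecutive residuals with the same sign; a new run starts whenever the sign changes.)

4 runs

x=2: ŷ = -1 + 2 = 1; e = 0.5 − 1 = -0.5
x=3: ŷ = -1 + 3 = 2; e = 4 − 2 = 2
x=4: ŷ = -1 + 4 = 3; e = 2 − 3 = -1
x=5: ŷ = -1 + 5 = 4; e = 3.5 − 4 = -0.5
x=6: ŷ = -1 + 6 = 5; e = 3.5 − 5 = -1.5
x=7: ŷ = -1 + 7 = 6; e = 7.5 − 6 = 1.5
Signs: − + − − − +
Runs: −×1, +×1, −×3, +×1 → 4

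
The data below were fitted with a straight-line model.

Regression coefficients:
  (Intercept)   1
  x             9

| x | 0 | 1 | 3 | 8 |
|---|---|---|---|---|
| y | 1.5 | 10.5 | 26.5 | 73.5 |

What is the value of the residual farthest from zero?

e = -1.5

x=0: ŷ = 1 + 9·0 = 1; e = 1.5 − 1 = 0.5
x=1: ŷ = 1 + 9·1 = 10; e = 10.5 − 10 = 0.5
x=3: ŷ = 1 + 9·3 = 28; e = 26.5 − 28 = -1.5
x=8: ŷ = 1 + 9·8 = 73; e = 73.5 − 73 = 0.5
Largest |e| is 1.5 at x = 3, residual -1.5.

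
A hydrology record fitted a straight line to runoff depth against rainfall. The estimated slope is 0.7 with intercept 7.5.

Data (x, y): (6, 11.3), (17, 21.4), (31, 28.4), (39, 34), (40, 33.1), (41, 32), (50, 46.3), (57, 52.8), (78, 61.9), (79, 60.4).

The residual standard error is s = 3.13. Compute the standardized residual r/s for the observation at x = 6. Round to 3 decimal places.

-0.128

ŷ = 7.5 + 0.7·6 = 11.7
r = 11.3 − 11.7 = -0.4
r/s = -0.4 / 3.13 = -0.128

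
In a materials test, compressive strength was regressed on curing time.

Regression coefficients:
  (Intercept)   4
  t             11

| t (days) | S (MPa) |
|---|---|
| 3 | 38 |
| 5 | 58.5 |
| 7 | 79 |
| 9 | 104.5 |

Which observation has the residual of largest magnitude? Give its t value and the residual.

t=3: ŷ = 4 + 11·3 = 37; e = 38 − 37 = 1
t=5: ŷ = 4 + 11·5 = 59; e = 58.5 − 59 = -0.5
t=7: ŷ = 4 + 11·7 = 81; e = 79 − 81 = -2
t=9: ŷ = 4 + 11·9 = 103; e = 104.5 − 103 = 1.5
Largest |e| is 2 at t = 7, residual -2.

t = 7, e = -2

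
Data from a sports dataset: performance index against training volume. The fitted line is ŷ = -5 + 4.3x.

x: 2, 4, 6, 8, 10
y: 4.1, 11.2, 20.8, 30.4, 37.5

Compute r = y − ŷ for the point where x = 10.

ŷ = -5 + 4.3·10 = 38
r = 37.5 − 38 = -0.5

r = -0.5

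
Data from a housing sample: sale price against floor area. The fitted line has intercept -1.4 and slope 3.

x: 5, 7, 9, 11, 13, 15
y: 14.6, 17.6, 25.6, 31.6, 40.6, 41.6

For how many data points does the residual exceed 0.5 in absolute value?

4

x=5: ŷ = -1.4 + 3·5 = 13.6; r = 14.6 − 13.6 = 1
x=7: ŷ = -1.4 + 3·7 = 19.6; r = 17.6 − 19.6 = -2
x=9: ŷ = -1.4 + 3·9 = 25.6; r = 25.6 − 25.6 = 0
x=11: ŷ = -1.4 + 3·11 = 31.6; r = 31.6 − 31.6 = 0
x=13: ŷ = -1.4 + 3·13 = 37.6; r = 40.6 − 37.6 = 3
x=15: ŷ = -1.4 + 3·15 = 43.6; r = 41.6 − 43.6 = -2
|r| > 0.5: x=5 (|r|=1), x=7 (|r|=2), x=13 (|r|=3), x=15 (|r|=2) → 4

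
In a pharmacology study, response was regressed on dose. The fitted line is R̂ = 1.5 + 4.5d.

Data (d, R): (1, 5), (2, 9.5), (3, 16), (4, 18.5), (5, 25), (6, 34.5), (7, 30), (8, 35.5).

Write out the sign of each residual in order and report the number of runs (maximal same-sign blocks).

d=1: R̂ = 1.5 + 4.5·1 = 6; e = 5 − 6 = -1
d=2: R̂ = 1.5 + 4.5·2 = 10.5; e = 9.5 − 10.5 = -1
d=3: R̂ = 1.5 + 4.5·3 = 15; e = 16 − 15 = 1
d=4: R̂ = 1.5 + 4.5·4 = 19.5; e = 18.5 − 19.5 = -1
d=5: R̂ = 1.5 + 4.5·5 = 24; e = 25 − 24 = 1
d=6: R̂ = 1.5 + 4.5·6 = 28.5; e = 34.5 − 28.5 = 6
d=7: R̂ = 1.5 + 4.5·7 = 33; e = 30 − 33 = -3
d=8: R̂ = 1.5 + 4.5·8 = 37.5; e = 35.5 − 37.5 = -2
Signs: − − + − + + − −
Runs: −×2, +×1, −×1, +×2, −×2 → 5

5 runs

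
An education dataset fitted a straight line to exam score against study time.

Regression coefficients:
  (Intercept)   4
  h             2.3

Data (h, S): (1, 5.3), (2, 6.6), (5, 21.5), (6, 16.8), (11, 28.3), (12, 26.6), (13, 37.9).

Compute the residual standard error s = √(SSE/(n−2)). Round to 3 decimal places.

h=1: Ŝ = 4 + 2.3·1 = 6.3; r = 5.3 − 6.3 = -1
h=2: Ŝ = 4 + 2.3·2 = 8.6; r = 6.6 − 8.6 = -2
h=5: Ŝ = 4 + 2.3·5 = 15.5; r = 21.5 − 15.5 = 6
h=6: Ŝ = 4 + 2.3·6 = 17.8; r = 16.8 − 17.8 = -1
h=11: Ŝ = 4 + 2.3·11 = 29.3; r = 28.3 − 29.3 = -1
h=12: Ŝ = 4 + 2.3·12 = 31.6; r = 26.6 − 31.6 = -5
h=13: Ŝ = 4 + 2.3·13 = 33.9; r = 37.9 − 33.9 = 4
SSE = 1 + 4 + 36 + 1 + 1 + 25 + 16 = 84
s = √(84/5) = √16.8 ≈ 4.099

s = 4.099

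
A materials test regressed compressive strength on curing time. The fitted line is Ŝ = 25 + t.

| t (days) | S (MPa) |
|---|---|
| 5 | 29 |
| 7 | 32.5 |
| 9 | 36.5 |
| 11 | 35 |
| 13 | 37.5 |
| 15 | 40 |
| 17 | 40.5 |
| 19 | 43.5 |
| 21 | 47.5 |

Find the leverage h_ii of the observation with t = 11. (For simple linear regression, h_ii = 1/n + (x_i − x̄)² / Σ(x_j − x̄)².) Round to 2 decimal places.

h = 0.13

t̄ = (5 + 7 + 9 + 11 + 13 + 15 + 17 + 19 + 21)/9 = 13
Σ(t − t̄)² = 64 + 36 + 16 + 4 + 0 + 4 + 16 + 36 + 64 = 240
h = 1/9 + (-2)²/240 = 0.111111 + 0.0166667 = 0.13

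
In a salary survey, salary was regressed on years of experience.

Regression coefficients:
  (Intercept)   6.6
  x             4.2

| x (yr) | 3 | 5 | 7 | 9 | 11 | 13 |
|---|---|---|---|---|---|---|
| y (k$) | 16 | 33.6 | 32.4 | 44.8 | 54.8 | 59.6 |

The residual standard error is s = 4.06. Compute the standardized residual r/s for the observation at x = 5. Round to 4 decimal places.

ŷ = 6.6 + 4.2·5 = 27.6
r = 33.6 − 27.6 = 6
r/s = 6 / 4.06 = 1.4778

1.4778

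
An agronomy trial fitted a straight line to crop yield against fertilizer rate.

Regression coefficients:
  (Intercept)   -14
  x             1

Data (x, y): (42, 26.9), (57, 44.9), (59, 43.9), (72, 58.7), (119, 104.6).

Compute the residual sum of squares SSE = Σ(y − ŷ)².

SSE = 6.68

x=42: ŷ = -14 + 42 = 28; r = 26.9 − 28 = -1.1
x=57: ŷ = -14 + 57 = 43; r = 44.9 − 43 = 1.9
x=59: ŷ = -14 + 59 = 45; r = 43.9 − 45 = -1.1
x=72: ŷ = -14 + 72 = 58; r = 58.7 − 58 = 0.7
x=119: ŷ = -14 + 119 = 105; r = 104.6 − 105 = -0.4
SSE = 1.21 + 3.61 + 1.21 + 0.49 + 0.16 = 6.68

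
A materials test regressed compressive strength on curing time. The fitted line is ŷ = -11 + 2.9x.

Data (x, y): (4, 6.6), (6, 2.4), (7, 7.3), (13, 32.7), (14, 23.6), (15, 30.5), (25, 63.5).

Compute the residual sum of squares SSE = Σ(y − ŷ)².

SSE = 136

x=4: ŷ = -11 + 2.9·4 = 0.6; e = 6.6 − 0.6 = 6
x=6: ŷ = -11 + 2.9·6 = 6.4; e = 2.4 − 6.4 = -4
x=7: ŷ = -11 + 2.9·7 = 9.3; e = 7.3 − 9.3 = -2
x=13: ŷ = -11 + 2.9·13 = 26.7; e = 32.7 − 26.7 = 6
x=14: ŷ = -11 + 2.9·14 = 29.6; e = 23.6 − 29.6 = -6
x=15: ŷ = -11 + 2.9·15 = 32.5; e = 30.5 − 32.5 = -2
x=25: ŷ = -11 + 2.9·25 = 61.5; e = 63.5 − 61.5 = 2
SSE = 36 + 16 + 4 + 36 + 36 + 4 + 4 = 136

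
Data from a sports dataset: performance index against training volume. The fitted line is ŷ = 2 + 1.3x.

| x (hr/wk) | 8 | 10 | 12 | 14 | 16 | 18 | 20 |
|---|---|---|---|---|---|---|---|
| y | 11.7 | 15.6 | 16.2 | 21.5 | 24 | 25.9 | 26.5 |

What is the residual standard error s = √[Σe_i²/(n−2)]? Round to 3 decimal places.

x=8: ŷ = 2 + 1.3·8 = 12.4; e = 11.7 − 12.4 = -0.7
x=10: ŷ = 2 + 1.3·10 = 15; e = 15.6 − 15 = 0.6
x=12: ŷ = 2 + 1.3·12 = 17.6; e = 16.2 − 17.6 = -1.4
x=14: ŷ = 2 + 1.3·14 = 20.2; e = 21.5 − 20.2 = 1.3
x=16: ŷ = 2 + 1.3·16 = 22.8; e = 24 − 22.8 = 1.2
x=18: ŷ = 2 + 1.3·18 = 25.4; e = 25.9 − 25.4 = 0.5
x=20: ŷ = 2 + 1.3·20 = 28; e = 26.5 − 28 = -1.5
SSE = 0.49 + 0.36 + 1.96 + 1.69 + 1.44 + 0.25 + 2.25 = 8.44
s = √(8.44/5) = √1.688 ≈ 1.299

s = 1.299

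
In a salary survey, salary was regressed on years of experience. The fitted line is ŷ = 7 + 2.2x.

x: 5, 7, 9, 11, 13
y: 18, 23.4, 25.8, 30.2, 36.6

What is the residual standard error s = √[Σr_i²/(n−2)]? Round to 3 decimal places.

x=5: ŷ = 7 + 2.2·5 = 18; r = 18 − 18 = 0
x=7: ŷ = 7 + 2.2·7 = 22.4; r = 23.4 − 22.4 = 1
x=9: ŷ = 7 + 2.2·9 = 26.8; r = 25.8 − 26.8 = -1
x=11: ŷ = 7 + 2.2·11 = 31.2; r = 30.2 − 31.2 = -1
x=13: ŷ = 7 + 2.2·13 = 35.6; r = 36.6 − 35.6 = 1
SSE = 0 + 1 + 1 + 1 + 1 = 4
s = √(4/3) = √1.33333 ≈ 1.155

s = 1.155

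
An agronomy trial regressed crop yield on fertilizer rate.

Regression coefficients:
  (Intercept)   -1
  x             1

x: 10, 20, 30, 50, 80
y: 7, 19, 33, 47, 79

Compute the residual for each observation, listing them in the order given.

x=10: ŷ = -1 + 10 = 9; e = 7 − 9 = -2
x=20: ŷ = -1 + 20 = 19; e = 19 − 19 = 0
x=30: ŷ = -1 + 30 = 29; e = 33 − 29 = 4
x=50: ŷ = -1 + 50 = 49; e = 47 − 49 = -2
x=80: ŷ = -1 + 80 = 79; e = 79 − 79 = 0

-2, 0, 4, -2, 0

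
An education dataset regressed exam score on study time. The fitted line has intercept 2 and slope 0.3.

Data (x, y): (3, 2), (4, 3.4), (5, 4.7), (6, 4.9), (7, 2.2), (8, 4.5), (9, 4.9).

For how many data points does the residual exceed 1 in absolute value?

x=3: ŷ = 2 + 0.3·3 = 2.9; e = 2 − 2.9 = -0.9
x=4: ŷ = 2 + 0.3·4 = 3.2; e = 3.4 − 3.2 = 0.2
x=5: ŷ = 2 + 0.3·5 = 3.5; e = 4.7 − 3.5 = 1.2
x=6: ŷ = 2 + 0.3·6 = 3.8; e = 4.9 − 3.8 = 1.1
x=7: ŷ = 2 + 0.3·7 = 4.1; e = 2.2 − 4.1 = -1.9
x=8: ŷ = 2 + 0.3·8 = 4.4; e = 4.5 − 4.4 = 0.1
x=9: ŷ = 2 + 0.3·9 = 4.7; e = 4.9 − 4.7 = 0.2
|e| > 1: x=5 (|e|=1.2), x=6 (|e|=1.1), x=7 (|e|=1.9) → 3

3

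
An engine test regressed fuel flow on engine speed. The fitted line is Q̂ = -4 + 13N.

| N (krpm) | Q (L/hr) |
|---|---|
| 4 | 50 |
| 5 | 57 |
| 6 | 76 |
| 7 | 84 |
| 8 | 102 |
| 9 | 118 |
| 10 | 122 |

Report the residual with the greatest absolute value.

N=4: Q̂ = -4 + 13·4 = 48; e = 50 − 48 = 2
N=5: Q̂ = -4 + 13·5 = 61; e = 57 − 61 = -4
N=6: Q̂ = -4 + 13·6 = 74; e = 76 − 74 = 2
N=7: Q̂ = -4 + 13·7 = 87; e = 84 − 87 = -3
N=8: Q̂ = -4 + 13·8 = 100; e = 102 − 100 = 2
N=9: Q̂ = -4 + 13·9 = 113; e = 118 − 113 = 5
N=10: Q̂ = -4 + 13·10 = 126; e = 122 − 126 = -4
Largest |e| is 5 at N = 9, residual 5.

e = 5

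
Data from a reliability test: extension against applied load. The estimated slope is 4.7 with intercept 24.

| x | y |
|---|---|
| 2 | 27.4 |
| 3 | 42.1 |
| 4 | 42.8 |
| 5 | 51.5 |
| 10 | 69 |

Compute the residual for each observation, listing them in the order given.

-6, 4, 0, 4, -2

x=2: ŷ = 24 + 4.7·2 = 33.4; e = 27.4 − 33.4 = -6
x=3: ŷ = 24 + 4.7·3 = 38.1; e = 42.1 − 38.1 = 4
x=4: ŷ = 24 + 4.7·4 = 42.8; e = 42.8 − 42.8 = 0
x=5: ŷ = 24 + 4.7·5 = 47.5; e = 51.5 − 47.5 = 4
x=10: ŷ = 24 + 4.7·10 = 71; e = 69 − 71 = -2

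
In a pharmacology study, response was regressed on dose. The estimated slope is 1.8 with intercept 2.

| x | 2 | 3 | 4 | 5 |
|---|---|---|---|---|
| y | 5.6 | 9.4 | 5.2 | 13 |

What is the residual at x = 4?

r = -4

ŷ = 2 + 1.8·4 = 9.2
r = 5.2 − 9.2 = -4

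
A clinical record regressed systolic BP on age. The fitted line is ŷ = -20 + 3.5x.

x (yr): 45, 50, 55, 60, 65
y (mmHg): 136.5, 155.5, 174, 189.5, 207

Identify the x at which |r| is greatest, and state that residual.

x=45: ŷ = -20 + 3.5·45 = 137.5; r = 136.5 − 137.5 = -1
x=50: ŷ = -20 + 3.5·50 = 155; r = 155.5 − 155 = 0.5
x=55: ŷ = -20 + 3.5·55 = 172.5; r = 174 − 172.5 = 1.5
x=60: ŷ = -20 + 3.5·60 = 190; r = 189.5 − 190 = -0.5
x=65: ŷ = -20 + 3.5·65 = 207.5; r = 207 − 207.5 = -0.5
Largest |r| is 1.5 at x = 55, residual 1.5.

x = 55, r = 1.5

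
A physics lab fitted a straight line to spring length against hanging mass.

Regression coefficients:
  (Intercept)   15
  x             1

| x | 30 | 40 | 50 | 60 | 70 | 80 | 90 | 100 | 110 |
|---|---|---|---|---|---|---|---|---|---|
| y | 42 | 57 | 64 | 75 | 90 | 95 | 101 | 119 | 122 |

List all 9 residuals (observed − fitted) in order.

x=30: ŷ = 15 + 30 = 45; r = 42 − 45 = -3
x=40: ŷ = 15 + 40 = 55; r = 57 − 55 = 2
x=50: ŷ = 15 + 50 = 65; r = 64 − 65 = -1
x=60: ŷ = 15 + 60 = 75; r = 75 − 75 = 0
x=70: ŷ = 15 + 70 = 85; r = 90 − 85 = 5
x=80: ŷ = 15 + 80 = 95; r = 95 − 95 = 0
x=90: ŷ = 15 + 90 = 105; r = 101 − 105 = -4
x=100: ŷ = 15 + 100 = 115; r = 119 − 115 = 4
x=110: ŷ = 15 + 110 = 125; r = 122 − 125 = -3

-3, 2, -1, 0, 5, 0, -4, 4, -3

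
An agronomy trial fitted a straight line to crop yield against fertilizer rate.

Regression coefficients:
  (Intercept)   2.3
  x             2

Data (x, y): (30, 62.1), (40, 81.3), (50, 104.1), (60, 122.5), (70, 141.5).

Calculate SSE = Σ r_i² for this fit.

SSE = 4.96

x=30: ŷ = 2.3 + 2·30 = 62.3; r = 62.1 − 62.3 = -0.2
x=40: ŷ = 2.3 + 2·40 = 82.3; r = 81.3 − 82.3 = -1
x=50: ŷ = 2.3 + 2·50 = 102.3; r = 104.1 − 102.3 = 1.8
x=60: ŷ = 2.3 + 2·60 = 122.3; r = 122.5 − 122.3 = 0.2
x=70: ŷ = 2.3 + 2·70 = 142.3; r = 141.5 − 142.3 = -0.8
SSE = 0.04 + 1 + 3.24 + 0.04 + 0.64 = 4.96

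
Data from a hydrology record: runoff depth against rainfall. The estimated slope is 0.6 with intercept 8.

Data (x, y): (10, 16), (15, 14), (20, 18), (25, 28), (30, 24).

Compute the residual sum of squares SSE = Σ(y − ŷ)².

x=10: ŷ = 8 + 0.6·10 = 14; e = 16 − 14 = 2
x=15: ŷ = 8 + 0.6·15 = 17; e = 14 − 17 = -3
x=20: ŷ = 8 + 0.6·20 = 20; e = 18 − 20 = -2
x=25: ŷ = 8 + 0.6·25 = 23; e = 28 − 23 = 5
x=30: ŷ = 8 + 0.6·30 = 26; e = 24 − 26 = -2
SSE = 4 + 9 + 4 + 25 + 4 = 46

SSE = 46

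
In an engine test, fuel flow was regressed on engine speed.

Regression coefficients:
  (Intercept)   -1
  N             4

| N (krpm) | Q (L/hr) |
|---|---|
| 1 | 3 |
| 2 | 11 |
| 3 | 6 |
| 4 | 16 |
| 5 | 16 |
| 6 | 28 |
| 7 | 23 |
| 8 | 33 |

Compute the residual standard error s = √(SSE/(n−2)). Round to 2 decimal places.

s = 4.00

N=1: ŷ = -1 + 4·1 = 3; e = 3 − 3 = 0
N=2: ŷ = -1 + 4·2 = 7; e = 11 − 7 = 4
N=3: ŷ = -1 + 4·3 = 11; e = 6 − 11 = -5
N=4: ŷ = -1 + 4·4 = 15; e = 16 − 15 = 1
N=5: ŷ = -1 + 4·5 = 19; e = 16 − 19 = -3
N=6: ŷ = -1 + 4·6 = 23; e = 28 − 23 = 5
N=7: ŷ = -1 + 4·7 = 27; e = 23 − 27 = -4
N=8: ŷ = -1 + 4·8 = 31; e = 33 − 31 = 2
SSE = 0 + 16 + 25 + 1 + 9 + 25 + 16 + 4 = 96
s = √(96/6) = √16 ≈ 4.00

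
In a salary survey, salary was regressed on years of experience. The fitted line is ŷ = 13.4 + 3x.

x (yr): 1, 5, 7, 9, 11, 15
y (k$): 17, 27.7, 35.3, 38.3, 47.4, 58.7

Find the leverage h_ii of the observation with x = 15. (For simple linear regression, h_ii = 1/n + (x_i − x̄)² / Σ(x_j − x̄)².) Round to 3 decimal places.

h = 0.582

x̄ = (1 + 5 + 7 + 9 + 11 + 15)/6 = 8
Σ(x − x̄)² = 49 + 9 + 1 + 1 + 9 + 49 = 118
h = 1/6 + (7)²/118 = 0.166667 + 0.415254 = 0.582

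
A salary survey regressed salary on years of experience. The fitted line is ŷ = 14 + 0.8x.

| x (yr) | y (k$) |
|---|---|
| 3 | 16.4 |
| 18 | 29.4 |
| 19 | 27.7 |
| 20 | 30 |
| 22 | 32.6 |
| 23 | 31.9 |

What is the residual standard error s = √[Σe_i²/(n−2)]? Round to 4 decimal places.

x=3: ŷ = 14 + 0.8·3 = 16.4; e = 16.4 − 16.4 = 0
x=18: ŷ = 14 + 0.8·18 = 28.4; e = 29.4 − 28.4 = 1
x=19: ŷ = 14 + 0.8·19 = 29.2; e = 27.7 − 29.2 = -1.5
x=20: ŷ = 14 + 0.8·20 = 30; e = 30 − 30 = 0
x=22: ŷ = 14 + 0.8·22 = 31.6; e = 32.6 − 31.6 = 1
x=23: ŷ = 14 + 0.8·23 = 32.4; e = 31.9 − 32.4 = -0.5
SSE = 0 + 1 + 2.25 + 0 + 1 + 0.25 = 4.5
s = √(4.5/4) = √1.125 ≈ 1.0607

s = 1.0607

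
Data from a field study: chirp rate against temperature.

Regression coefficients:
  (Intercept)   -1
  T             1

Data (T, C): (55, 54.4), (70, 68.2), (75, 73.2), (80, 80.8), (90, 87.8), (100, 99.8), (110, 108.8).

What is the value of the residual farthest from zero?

e = 1.8

T=55: ŷ = -1 + 55 = 54; e = 54.4 − 54 = 0.4
T=70: ŷ = -1 + 70 = 69; e = 68.2 − 69 = -0.8
T=75: ŷ = -1 + 75 = 74; e = 73.2 − 74 = -0.8
T=80: ŷ = -1 + 80 = 79; e = 80.8 − 79 = 1.8
T=90: ŷ = -1 + 90 = 89; e = 87.8 − 89 = -1.2
T=100: ŷ = -1 + 100 = 99; e = 99.8 − 99 = 0.8
T=110: ŷ = -1 + 110 = 109; e = 108.8 − 109 = -0.2
Largest |e| is 1.8 at T = 80, residual 1.8.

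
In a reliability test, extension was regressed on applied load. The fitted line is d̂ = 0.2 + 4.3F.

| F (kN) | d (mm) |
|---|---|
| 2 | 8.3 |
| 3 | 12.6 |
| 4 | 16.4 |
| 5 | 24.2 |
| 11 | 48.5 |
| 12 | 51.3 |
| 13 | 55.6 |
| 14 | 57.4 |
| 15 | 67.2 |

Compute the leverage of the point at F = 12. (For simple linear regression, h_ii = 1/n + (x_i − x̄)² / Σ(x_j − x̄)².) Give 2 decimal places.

h = 0.16

F̄ = (2 + 3 + 4 + 5 + 11 + 12 + 13 + 14 + 15)/9 = 8.77778
Σ(F − F̄)² = 45.9383 + 33.3827 + 22.8272 + 14.2716 + 4.93827 + 10.3827 + 17.8272 + 27.2716 + 38.716 = 215.556
h = 1/9 + (3.22222)²/215.556 = 0.111111 + 0.0481672 = 0.16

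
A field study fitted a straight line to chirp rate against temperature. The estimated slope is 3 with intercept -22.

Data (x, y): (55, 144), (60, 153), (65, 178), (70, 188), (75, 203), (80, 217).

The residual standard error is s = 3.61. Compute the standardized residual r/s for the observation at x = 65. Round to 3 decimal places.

ŷ = -22 + 3·65 = 173
r = 178 − 173 = 5
r/s = 5 / 3.61 = 1.385

1.385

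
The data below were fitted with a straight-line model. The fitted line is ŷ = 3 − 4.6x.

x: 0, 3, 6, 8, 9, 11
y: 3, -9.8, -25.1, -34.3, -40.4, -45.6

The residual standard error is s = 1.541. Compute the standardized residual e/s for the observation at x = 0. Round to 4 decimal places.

ŷ = 3 − 4.6·0 = 3
e = 3 − 3 = 0
e/s = 0 / 1.541 = 0.0000

0.0000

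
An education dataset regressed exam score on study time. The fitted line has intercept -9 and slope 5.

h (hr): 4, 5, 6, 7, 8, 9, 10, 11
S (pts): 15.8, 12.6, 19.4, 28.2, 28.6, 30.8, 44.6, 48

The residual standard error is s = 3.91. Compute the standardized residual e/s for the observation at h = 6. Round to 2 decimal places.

Ŝ = -9 + 5·6 = 21
e = 19.4 − 21 = -1.6
e/s = -1.6 / 3.91 = -0.41

-0.41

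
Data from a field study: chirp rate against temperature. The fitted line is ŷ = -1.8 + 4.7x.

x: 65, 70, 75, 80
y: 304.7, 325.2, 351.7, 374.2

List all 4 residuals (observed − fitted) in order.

x=65: ŷ = -1.8 + 4.7·65 = 303.7; e = 304.7 − 303.7 = 1
x=70: ŷ = -1.8 + 4.7·70 = 327.2; e = 325.2 − 327.2 = -2
x=75: ŷ = -1.8 + 4.7·75 = 350.7; e = 351.7 − 350.7 = 1
x=80: ŷ = -1.8 + 4.7·80 = 374.2; e = 374.2 − 374.2 = 0

1, -2, 1, 0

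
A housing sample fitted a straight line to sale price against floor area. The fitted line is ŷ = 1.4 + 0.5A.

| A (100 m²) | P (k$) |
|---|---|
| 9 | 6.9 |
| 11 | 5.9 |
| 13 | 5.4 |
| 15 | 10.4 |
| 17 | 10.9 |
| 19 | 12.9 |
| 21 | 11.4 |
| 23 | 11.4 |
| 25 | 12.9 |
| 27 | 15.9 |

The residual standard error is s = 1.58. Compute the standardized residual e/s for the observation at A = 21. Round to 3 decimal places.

-0.316

ŷ = 1.4 + 0.5·21 = 11.9
e = 11.4 − 11.9 = -0.5
e/s = -0.5 / 1.58 = -0.316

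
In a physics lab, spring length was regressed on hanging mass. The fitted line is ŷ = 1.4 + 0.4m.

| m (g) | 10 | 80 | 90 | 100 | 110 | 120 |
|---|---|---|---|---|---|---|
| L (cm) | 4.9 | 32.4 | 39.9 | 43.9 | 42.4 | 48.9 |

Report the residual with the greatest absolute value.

e = -3

m=10: ŷ = 1.4 + 0.4·10 = 5.4; e = 4.9 − 5.4 = -0.5
m=80: ŷ = 1.4 + 0.4·80 = 33.4; e = 32.4 − 33.4 = -1
m=90: ŷ = 1.4 + 0.4·90 = 37.4; e = 39.9 − 37.4 = 2.5
m=100: ŷ = 1.4 + 0.4·100 = 41.4; e = 43.9 − 41.4 = 2.5
m=110: ŷ = 1.4 + 0.4·110 = 45.4; e = 42.4 − 45.4 = -3
m=120: ŷ = 1.4 + 0.4·120 = 49.4; e = 48.9 − 49.4 = -0.5
Largest |e| is 3 at m = 110, residual -3.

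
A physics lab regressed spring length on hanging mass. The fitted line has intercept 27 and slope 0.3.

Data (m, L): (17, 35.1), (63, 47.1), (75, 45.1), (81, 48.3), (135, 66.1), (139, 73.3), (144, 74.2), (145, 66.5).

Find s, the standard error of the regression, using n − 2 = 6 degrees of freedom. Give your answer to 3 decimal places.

m=17: L̂ = 27 + 0.3·17 = 32.1; e = 35.1 − 32.1 = 3
m=63: L̂ = 27 + 0.3·63 = 45.9; e = 47.1 − 45.9 = 1.2
m=75: L̂ = 27 + 0.3·75 = 49.5; e = 45.1 − 49.5 = -4.4
m=81: L̂ = 27 + 0.3·81 = 51.3; e = 48.3 − 51.3 = -3
m=135: L̂ = 27 + 0.3·135 = 67.5; e = 66.1 − 67.5 = -1.4
m=139: L̂ = 27 + 0.3·139 = 68.7; e = 73.3 − 68.7 = 4.6
m=144: L̂ = 27 + 0.3·144 = 70.2; e = 74.2 − 70.2 = 4
m=145: L̂ = 27 + 0.3·145 = 70.5; e = 66.5 − 70.5 = -4
SSE = 9 + 1.44 + 19.36 + 9 + 1.96 + 21.16 + 16 + 16 = 93.92
s = √(93.92/6) = √15.6533 ≈ 3.956

s = 3.956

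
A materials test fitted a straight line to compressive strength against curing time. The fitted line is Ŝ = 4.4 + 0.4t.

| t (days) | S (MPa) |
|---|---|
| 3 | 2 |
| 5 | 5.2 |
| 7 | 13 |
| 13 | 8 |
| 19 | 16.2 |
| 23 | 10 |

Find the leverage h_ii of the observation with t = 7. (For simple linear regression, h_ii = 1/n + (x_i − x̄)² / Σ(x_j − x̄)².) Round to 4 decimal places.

t̄ = (3 + 5 + 7 + 13 + 19 + 23)/6 = 11.6667
Σ(t − t̄)² = 75.1111 + 44.4444 + 21.7778 + 1.77778 + 53.7778 + 128.444 = 325.333
h = 1/6 + (-4.66667)²/325.333 = 0.166667 + 0.0669399 = 0.2336

h = 0.2336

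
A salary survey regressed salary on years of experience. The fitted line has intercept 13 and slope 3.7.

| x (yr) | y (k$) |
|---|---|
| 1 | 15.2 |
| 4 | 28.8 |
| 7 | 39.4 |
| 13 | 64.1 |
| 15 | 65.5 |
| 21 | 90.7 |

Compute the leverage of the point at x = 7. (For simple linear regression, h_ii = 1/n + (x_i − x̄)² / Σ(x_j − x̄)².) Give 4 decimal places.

x̄ = (1 + 4 + 7 + 13 + 15 + 21)/6 = 10.1667
Σ(x − x̄)² = 84.0278 + 38.0278 + 10.0278 + 8.02778 + 23.3611 + 117.361 = 280.833
h = 1/6 + (-3.16667)²/280.833 = 0.166667 + 0.0357072 = 0.2024

h = 0.2024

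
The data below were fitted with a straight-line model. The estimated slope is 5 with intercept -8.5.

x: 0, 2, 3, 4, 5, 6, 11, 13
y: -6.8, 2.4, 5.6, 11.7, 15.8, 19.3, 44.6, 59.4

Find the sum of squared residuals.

SSE = 21.9

x=0: ŷ = -8.5 + 5·0 = -8.5; e = -6.8 − (-8.5) = 1.7
x=2: ŷ = -8.5 + 5·2 = 1.5; e = 2.4 − 1.5 = 0.9
x=3: ŷ = -8.5 + 5·3 = 6.5; e = 5.6 − 6.5 = -0.9
x=4: ŷ = -8.5 + 5·4 = 11.5; e = 11.7 − 11.5 = 0.2
x=5: ŷ = -8.5 + 5·5 = 16.5; e = 15.8 − 16.5 = -0.7
x=6: ŷ = -8.5 + 5·6 = 21.5; e = 19.3 − 21.5 = -2.2
x=11: ŷ = -8.5 + 5·11 = 46.5; e = 44.6 − 46.5 = -1.9
x=13: ŷ = -8.5 + 5·13 = 56.5; e = 59.4 − 56.5 = 2.9
SSE = 2.89 + 0.81 + 0.81 + 0.04 + 0.49 + 4.84 + 3.61 + 8.41 = 21.9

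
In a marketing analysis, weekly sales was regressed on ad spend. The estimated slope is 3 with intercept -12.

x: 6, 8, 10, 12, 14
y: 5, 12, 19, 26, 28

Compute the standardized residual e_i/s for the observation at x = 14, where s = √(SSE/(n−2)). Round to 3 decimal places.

x=6: ŷ = -12 + 3·6 = 6; e = 5 − 6 = -1
x=8: ŷ = -12 + 3·8 = 12; e = 12 − 12 = 0
x=10: ŷ = -12 + 3·10 = 18; e = 19 − 18 = 1
x=12: ŷ = -12 + 3·12 = 24; e = 26 − 24 = 2
x=14: ŷ = -12 + 3·14 = 30; e = 28 − 30 = -2
SSE = 1 + 0 + 1 + 4 + 4 = 10
s = √(10/3) = 1.82574
e/s = -2 / 1.82574 = -1.095

-1.095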